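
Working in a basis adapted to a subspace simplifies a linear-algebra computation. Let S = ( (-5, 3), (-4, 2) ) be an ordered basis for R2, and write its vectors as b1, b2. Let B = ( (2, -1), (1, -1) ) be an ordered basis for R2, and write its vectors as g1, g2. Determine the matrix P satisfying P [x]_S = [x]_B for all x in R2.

[[-2, -2], [-1, 0]]

Column j of P is [bj]_B, since P maps S-coordinates to B-coordinates.
Expressing b1 in B: b1 = -2g1 - g2, so column 1 of P is (-2, -1).
Doing the same for each bj gives P = [[-2, -2], [-1, 0]].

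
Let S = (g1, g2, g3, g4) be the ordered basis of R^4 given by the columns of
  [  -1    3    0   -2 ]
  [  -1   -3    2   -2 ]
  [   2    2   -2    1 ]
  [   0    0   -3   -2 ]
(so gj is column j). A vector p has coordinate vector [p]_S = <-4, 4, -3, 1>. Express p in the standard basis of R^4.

<14, -16, 7, 7>

p = M [p]_S, where M has columns g1, ..., g4.
Carrying out the matrix-vector product, p = <14, -16, 7, 7>.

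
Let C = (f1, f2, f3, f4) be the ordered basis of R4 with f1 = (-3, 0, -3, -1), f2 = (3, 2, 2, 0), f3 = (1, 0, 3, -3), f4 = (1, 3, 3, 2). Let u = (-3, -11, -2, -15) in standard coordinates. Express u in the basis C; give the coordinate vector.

Write u = c_1 f1 + ... + c_4 f4 and solve for the c_i.
Solving this 4x4 system gives c = (0, -1, 3, -3).
Check: 0·f1 - f2 + 3f3 - 3f4 = (-3, -11, -2, -15).

(0, -1, 3, -3)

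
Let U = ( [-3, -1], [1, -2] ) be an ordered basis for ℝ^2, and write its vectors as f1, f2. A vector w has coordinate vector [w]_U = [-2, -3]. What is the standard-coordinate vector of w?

By definition w = -2f1 - 3f2.
Summing componentwise gives [3, 8].

[3, 8]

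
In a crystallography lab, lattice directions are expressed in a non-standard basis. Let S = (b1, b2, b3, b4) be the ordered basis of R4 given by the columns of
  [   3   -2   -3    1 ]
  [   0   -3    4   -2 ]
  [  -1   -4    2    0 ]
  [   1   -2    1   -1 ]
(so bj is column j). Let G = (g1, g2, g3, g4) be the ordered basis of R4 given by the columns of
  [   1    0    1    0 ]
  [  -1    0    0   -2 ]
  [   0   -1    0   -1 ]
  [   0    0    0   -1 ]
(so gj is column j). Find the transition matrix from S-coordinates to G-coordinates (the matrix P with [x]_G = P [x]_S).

Take x = bj: its S-coordinates are the j-th standard unit vector, so P e_j — column j of P — equals [bj]_G.
b1 = 2g1 + 2g2 + g3 - g4, giving column 1 = [2, 2, 1, -1]; repeating for each j gives P = [[2, -1, -2, 0], [2, 2, -1, -1], [1, -1, -1, 1], [-1, 2, -1, 1]].

[[2, -1, -2, 0], [2, 2, -1, -1], [1, -1, -1, 1], [-1, 2, -1, 1]]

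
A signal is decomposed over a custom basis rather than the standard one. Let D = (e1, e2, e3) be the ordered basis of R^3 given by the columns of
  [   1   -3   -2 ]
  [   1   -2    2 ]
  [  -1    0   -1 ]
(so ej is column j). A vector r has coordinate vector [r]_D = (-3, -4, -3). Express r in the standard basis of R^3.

(15, -1, 6)

By definition r = -3e1 - 4e2 - 3e3.
Summing componentwise gives (15, -1, 6).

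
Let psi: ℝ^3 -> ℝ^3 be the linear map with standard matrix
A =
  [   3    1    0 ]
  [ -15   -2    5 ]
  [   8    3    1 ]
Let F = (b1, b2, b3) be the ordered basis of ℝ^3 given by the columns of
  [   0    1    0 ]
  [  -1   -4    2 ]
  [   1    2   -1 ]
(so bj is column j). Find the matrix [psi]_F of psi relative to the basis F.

[[3, -1, 1], [-1, -1, 2], [3, -1, 0]]

With P the matrix whose columns are b1, ..., b3, [psi]_F = P^(-1) A P.
Column by column: psi(b1) = A b1 = <-1, 7, -2>; its F-coordinates <3, -1, 3> give column 1.
Continuing for each basis vector yields [psi]_F = [[3, -1, 1], [-1, -1, 2], [3, -1, 0]].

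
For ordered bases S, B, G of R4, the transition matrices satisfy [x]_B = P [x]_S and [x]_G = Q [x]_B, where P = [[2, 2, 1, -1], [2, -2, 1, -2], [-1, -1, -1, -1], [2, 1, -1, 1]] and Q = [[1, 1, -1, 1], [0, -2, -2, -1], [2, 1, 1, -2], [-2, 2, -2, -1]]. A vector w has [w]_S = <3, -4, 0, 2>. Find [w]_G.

First [w]_B = P [w]_S = <-4, 10, -1, 4>.
Then [w]_G = Q [w]_B = <11, -22, -7, 26>.

<11, -22, -7, 26>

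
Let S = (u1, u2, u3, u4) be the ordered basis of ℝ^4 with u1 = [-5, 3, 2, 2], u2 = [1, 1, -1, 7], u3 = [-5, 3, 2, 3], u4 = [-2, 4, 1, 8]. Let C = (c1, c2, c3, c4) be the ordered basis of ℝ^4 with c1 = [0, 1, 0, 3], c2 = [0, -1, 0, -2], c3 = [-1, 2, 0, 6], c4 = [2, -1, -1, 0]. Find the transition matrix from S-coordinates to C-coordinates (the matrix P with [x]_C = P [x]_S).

[[-2, 1, -1, 2], [-1, 1, 0, -1], [1, 1, 1, 0], [-2, 1, -2, -1]]

Column j of P is [uj]_C, since P maps S-coordinates to C-coordinates.
Expressing u1 in C: u1 = -2c1 - c2 + c3 - 2c4, so column 1 of P is [-2, -1, 1, -2].
Doing the same for each uj gives P = [[-2, 1, -1, 2], [-1, 1, 0, -1], [1, 1, 1, 0], [-2, 1, -2, -1]].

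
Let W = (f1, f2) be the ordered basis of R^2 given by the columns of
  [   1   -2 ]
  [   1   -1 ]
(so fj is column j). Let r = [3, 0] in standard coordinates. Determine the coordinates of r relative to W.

[r]_W is the unique c with M c = r, where M has columns f1, f2.
System: c_1 - 2c_2 = 3, c_1 - c_2 = 0; solving gives c_1 = -3, c_2 = -3.
Check: -3f1 - 3f2 = [3, 0].

[-3, -3]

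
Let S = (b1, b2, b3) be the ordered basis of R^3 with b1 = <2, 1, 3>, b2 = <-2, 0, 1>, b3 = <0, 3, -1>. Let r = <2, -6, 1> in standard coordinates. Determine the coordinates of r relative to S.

We seek scalars with c_1 b1 + ... + c_3 b3 = r; equivalently solve M c = r where the columns of M are b1, ..., b3.
Solving this 3x3 system gives c = (0, -1, -2).
Check: 0·b1 - b2 - 2b3 = <2, -6, 1>.

<0, -1, -2>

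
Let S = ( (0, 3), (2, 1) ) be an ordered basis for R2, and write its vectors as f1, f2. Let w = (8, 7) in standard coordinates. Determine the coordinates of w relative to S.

We seek scalars with c_1 f1 + c_2 f2 = w; equivalently solve M c = w where the columns of M are f1, f2.
System: 0c_1 + 2c_2 = 8, 3c_1 + c_2 = 7; solving gives c_1 = 1, c_2 = 4.
Check: f1 + 4f2 = (8, 7).

(1, 4)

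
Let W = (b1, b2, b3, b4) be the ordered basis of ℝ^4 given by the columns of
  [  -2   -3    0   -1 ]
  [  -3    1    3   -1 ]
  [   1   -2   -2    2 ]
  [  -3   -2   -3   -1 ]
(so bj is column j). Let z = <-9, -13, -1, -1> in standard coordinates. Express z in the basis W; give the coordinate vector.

Write z = c_1 b1 + ... + c_4 b4 and solve for the c_i.
Row-reducing the augmented matrix [M | z] gives c = (3, 2, -3, -3).
Check: 3b1 + 2b2 - 3b3 - 3b4 = <-9, -13, -1, -1>.

<3, 2, -3, -3>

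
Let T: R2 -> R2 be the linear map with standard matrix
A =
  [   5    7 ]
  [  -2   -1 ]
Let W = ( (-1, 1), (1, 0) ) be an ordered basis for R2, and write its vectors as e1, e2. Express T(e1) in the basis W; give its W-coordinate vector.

(1, 3)

Compute T(e1) = A e1 = (2, 1) in standard coordinates.
Then write this in W-coordinates: solve for y in y_1 e1 + y_2 e2 = (2, 1).
This gives y = (1, 3), which is column 1 of [T]_W.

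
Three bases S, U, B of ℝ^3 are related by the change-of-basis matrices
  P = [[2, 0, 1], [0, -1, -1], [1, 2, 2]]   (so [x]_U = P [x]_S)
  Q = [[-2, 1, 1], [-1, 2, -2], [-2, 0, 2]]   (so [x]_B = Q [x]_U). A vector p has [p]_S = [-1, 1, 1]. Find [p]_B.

[3, -9, 8]

First [p]_U = P [p]_S = [-1, -2, 3].
Then [p]_B = Q [p]_U = [3, -9, 8].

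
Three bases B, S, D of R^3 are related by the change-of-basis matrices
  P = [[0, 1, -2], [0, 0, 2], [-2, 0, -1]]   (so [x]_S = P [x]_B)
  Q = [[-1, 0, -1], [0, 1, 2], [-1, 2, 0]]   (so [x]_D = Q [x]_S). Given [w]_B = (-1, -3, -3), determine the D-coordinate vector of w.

(-8, 4, -15)

Composing the changes, [w]_D = Q P [w]_B.
Q P = [[2, -1, 3], [-4, 0, 0], [0, -1, 6]]; applying this to (-1, -3, -3) gives (-8, 4, -15).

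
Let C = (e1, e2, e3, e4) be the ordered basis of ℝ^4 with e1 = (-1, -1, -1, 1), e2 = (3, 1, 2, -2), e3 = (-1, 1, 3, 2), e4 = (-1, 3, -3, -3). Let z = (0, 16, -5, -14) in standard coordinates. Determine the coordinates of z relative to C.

(-2, 1, 1, 4)

We seek scalars with c_1 e1 + ... + c_4 e4 = z; equivalently solve M c = z where the columns of M are e1, ..., e4.
Row-reducing the augmented matrix [M | z] gives c = (-2, 1, 1, 4).
Check: -2e1 + e2 + e3 + 4e4 = (0, 16, -5, -14).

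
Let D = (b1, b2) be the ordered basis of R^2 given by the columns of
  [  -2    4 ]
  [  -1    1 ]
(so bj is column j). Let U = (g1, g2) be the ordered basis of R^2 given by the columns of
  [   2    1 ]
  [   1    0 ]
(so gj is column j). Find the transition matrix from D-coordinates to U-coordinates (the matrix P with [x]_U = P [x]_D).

Take x = bj: its D-coordinates are the j-th standard unit vector, so P e_j — column j of P — equals [bj]_U.
b1 = -g1 + 0·g2, giving column 1 = <-1, 0>; repeating for each j gives P = [[-1, 1], [0, 2]].

[[-1, 1], [0, 2]]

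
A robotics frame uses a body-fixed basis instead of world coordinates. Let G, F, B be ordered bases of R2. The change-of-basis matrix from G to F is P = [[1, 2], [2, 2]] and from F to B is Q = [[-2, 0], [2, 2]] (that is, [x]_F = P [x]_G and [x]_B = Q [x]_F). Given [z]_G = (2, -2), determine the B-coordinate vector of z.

Apply P to get F-coordinates (-2, 0), then Q to get B-coordinates.
The result is [z]_B = (4, -4).

(4, -4)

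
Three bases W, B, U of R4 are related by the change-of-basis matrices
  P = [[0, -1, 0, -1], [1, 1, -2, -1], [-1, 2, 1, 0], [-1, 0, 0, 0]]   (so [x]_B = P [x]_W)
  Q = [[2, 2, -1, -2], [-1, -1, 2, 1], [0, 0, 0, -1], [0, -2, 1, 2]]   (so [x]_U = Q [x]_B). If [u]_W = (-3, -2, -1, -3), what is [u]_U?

(6, -6, -3, 4)

First [u]_B = P [u]_W = (5, 0, -2, 3).
Then [u]_U = Q [u]_B = (6, -6, -3, 4).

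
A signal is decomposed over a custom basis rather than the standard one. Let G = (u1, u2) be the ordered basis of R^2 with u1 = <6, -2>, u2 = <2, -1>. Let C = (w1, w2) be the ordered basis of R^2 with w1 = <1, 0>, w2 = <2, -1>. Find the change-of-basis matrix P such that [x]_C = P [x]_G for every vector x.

Take x = uj: its G-coordinates are the j-th standard unit vector, so P e_j — column j of P — equals [uj]_C.
u1 = 2w1 + 2w2, giving column 1 = <2, 2>; repeating for each j gives P = [[2, 0], [2, 1]].

[[2, 0], [2, 1]]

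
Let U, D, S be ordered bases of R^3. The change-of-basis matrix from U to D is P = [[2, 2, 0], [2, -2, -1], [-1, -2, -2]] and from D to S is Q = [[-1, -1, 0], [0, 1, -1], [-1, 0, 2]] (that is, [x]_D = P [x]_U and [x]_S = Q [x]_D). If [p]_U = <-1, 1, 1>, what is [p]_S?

Apply P to get D-coordinates <0, -5, -3>, then Q to get S-coordinates.
The result is [p]_S = <5, -2, -6>.

<5, -2, -6>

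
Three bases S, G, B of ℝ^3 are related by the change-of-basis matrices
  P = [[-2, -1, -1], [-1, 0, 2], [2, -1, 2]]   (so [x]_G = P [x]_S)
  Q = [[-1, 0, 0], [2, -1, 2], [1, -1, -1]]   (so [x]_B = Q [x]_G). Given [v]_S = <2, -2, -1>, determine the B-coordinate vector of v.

First [v]_G = P [v]_S = <-1, -4, 4>.
Then [v]_B = Q [v]_G = <1, 10, -1>.

<1, 10, -1>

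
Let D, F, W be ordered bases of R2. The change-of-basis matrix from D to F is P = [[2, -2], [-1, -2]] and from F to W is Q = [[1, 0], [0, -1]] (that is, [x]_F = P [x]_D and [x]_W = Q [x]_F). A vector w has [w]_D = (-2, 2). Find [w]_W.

(-8, 2)

First [w]_F = P [w]_D = (-8, -2).
Then [w]_W = Q [w]_F = (-8, 2).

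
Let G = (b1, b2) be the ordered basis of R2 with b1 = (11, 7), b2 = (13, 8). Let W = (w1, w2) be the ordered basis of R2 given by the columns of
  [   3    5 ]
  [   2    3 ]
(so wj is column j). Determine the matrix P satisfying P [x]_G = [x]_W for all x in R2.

[[2, 1], [1, 2]]

Column j of P is [bj]_W, since P maps G-coordinates to W-coordinates.
Expressing b1 in W: b1 = 2w1 + w2, so column 1 of P is (2, 1).
Doing the same for each bj gives P = [[2, 1], [1, 2]].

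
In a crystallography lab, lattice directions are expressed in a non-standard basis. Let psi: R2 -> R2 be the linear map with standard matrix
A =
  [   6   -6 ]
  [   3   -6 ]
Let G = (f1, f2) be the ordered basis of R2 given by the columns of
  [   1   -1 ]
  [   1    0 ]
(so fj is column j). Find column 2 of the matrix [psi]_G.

Compute psi(f2) = A f2 = (-6, -3) in standard coordinates.
Then write this in G-coordinates: solve for y in y_1 f1 + y_2 f2 = (-6, -3).
This gives y = (-3, 3), which is column 2 of [psi]_G.

(-3, 3)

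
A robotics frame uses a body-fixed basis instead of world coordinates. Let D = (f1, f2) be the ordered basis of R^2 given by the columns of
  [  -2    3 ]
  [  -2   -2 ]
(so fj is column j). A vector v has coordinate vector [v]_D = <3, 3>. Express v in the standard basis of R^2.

By definition v = 3f1 + 3f2.
Summing componentwise gives <3, -12>.

<3, -12>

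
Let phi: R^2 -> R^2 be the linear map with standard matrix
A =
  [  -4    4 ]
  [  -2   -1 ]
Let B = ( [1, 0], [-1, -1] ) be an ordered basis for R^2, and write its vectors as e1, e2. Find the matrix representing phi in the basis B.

[[-2, -3], [2, -3]]

Let P have columns e1, e2. Then [phi]_B = P^(-1) A P.
Here det P = -1, so P^(-1) is integer; computing A P first and then P^(-1)(A P) gives [[-2, -3], [2, -3]].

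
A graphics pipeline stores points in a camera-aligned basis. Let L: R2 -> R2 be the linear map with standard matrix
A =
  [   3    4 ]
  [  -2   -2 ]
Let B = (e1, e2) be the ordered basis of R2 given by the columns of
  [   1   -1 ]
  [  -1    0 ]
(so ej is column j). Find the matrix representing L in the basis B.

Let P have columns e1, e2. Then [L]_B = P^(-1) A P.
Here det P = -1, so P^(-1) is integer; computing A P first and then P^(-1)(A P) gives [[0, -2], [1, 1]].

[[0, -2], [1, 1]]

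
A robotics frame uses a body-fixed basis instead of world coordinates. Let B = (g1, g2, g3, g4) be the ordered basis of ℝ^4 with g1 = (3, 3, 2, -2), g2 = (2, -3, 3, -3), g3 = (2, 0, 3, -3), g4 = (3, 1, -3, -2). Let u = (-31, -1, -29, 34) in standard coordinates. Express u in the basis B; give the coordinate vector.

(-4, -4, -4, -1)

We seek scalars with c_1 g1 + ... + c_4 g4 = u; equivalently solve M c = u where the columns of M are g1, ..., g4.
Solving this 4x4 system gives c = (-4, -4, -4, -1).
Check: -4g1 - 4g2 - 4g3 - g4 = (-31, -1, -29, 34).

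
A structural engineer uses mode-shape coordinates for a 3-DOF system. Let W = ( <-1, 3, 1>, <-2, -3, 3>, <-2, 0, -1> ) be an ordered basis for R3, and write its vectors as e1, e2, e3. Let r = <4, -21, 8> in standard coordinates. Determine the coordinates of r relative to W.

Write r = c_1 e1 + ... + c_3 e3 and solve for the c_i.
Solving this 3x3 system gives c = (-4, 3, -3).
Check: -4e1 + 3e2 - 3e3 = <4, -21, 8>.

<-4, 3, -3>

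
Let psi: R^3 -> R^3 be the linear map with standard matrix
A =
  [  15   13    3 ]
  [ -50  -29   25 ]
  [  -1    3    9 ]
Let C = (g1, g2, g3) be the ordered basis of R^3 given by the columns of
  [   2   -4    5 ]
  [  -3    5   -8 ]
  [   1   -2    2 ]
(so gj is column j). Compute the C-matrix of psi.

Let P have columns g1, ..., g3. Then [psi]_C = P^(-1) A P.
Here det P = 1, so P^(-1) is integer; computing A P first and then P^(-1)(A P) gives [[-2, 3, -3], [-2, -2, 3], [-2, -3, -1]].

[[-2, 3, -3], [-2, -2, 3], [-2, -3, -1]]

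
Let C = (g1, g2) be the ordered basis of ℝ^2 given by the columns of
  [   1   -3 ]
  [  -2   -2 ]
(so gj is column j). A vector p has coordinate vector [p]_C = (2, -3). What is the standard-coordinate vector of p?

(11, 2)

The coordinates say p = 2g1 - 3g2; adding the scaled basis vectors gives (11, 2).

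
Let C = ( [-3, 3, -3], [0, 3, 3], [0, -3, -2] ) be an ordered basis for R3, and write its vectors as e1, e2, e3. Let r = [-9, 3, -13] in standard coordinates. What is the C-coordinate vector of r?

[3, 0, 2]

[r]_C is the unique c with M c = r, where M has columns e1, ..., e3.
Row-reducing the augmented matrix [M | r] gives c = (3, 0, 2).
Check: 3e1 + 0·e2 + 2e3 = [-9, 3, -13].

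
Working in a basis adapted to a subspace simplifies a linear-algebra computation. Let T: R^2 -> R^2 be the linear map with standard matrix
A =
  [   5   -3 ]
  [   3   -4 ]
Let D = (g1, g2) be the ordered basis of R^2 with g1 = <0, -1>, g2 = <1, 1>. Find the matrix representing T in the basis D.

[[-1, 3], [3, 2]]

The j-th column of [T]_D is [T(gj)]_D.
T(g1) = A g1 = <3, 4> = -g1 + 3g2, so column 1 is <-1, 3>.
Repeating for g2 and assembling the columns gives [[-1, 3], [3, 2]].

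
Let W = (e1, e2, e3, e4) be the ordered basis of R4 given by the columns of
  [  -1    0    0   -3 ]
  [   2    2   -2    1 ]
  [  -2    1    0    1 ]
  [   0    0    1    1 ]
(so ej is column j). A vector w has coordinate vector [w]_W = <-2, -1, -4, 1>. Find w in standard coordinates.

<-1, 3, 4, -3>

w = M [w]_W, where M has columns e1, ..., e4.
Carrying out the matrix-vector product, w = <-1, 3, 4, -3>.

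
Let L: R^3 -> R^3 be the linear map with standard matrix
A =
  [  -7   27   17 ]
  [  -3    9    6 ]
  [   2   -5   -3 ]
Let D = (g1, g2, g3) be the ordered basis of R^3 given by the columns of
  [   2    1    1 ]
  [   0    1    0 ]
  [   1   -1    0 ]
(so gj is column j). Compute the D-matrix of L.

With P the matrix whose columns are g1, ..., g3, [L]_D = P^(-1) A P.
Column by column: L(g1) = A g1 = <3, 0, 1>; its D-coordinates <1, 0, 1> give column 1.
Continuing for each basis vector yields [L]_D = [[1, 0, -1], [0, 0, -3], [1, 3, -2]].

[[1, 0, -1], [0, 0, -3], [1, 3, -2]]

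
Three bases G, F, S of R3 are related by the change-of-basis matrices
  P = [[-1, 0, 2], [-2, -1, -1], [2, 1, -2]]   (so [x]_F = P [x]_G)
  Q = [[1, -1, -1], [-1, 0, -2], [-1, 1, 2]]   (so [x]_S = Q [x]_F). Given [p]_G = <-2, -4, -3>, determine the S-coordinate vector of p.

Apply P to get F-coordinates <-4, 11, -2>, then Q to get S-coordinates.
The result is [p]_S = <-13, 8, 11>.

<-13, 8, 11>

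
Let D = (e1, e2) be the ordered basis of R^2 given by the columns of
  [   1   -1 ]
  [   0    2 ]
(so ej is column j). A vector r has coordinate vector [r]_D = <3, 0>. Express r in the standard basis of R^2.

The coordinates say r = 3e1 + 0·e2; adding the scaled basis vectors gives <3, 0>.

<3, 0>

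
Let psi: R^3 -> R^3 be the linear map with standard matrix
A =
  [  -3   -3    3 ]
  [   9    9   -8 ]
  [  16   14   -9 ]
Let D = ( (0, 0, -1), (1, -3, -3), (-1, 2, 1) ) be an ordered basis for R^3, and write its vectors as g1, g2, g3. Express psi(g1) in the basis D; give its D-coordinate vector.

Column 1 of [psi]_D is the D-coordinate vector of psi(g1).
In standard coordinates psi(g1) = A g1 = (-3, 8, 9).
Converting to D: (-3, 8, 9) = -2g1 - 2g2 + g3, so the coordinate vector is (-2, -2, 1).

(-2, -2, 1)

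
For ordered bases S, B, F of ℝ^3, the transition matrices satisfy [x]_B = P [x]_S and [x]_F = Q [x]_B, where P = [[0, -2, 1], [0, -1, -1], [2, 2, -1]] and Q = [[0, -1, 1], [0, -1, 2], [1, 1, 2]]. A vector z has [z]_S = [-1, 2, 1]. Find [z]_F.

[4, 5, -4]

Apply P to get B-coordinates [-3, -3, 1], then Q to get F-coordinates.
The result is [z]_F = [4, 5, -4].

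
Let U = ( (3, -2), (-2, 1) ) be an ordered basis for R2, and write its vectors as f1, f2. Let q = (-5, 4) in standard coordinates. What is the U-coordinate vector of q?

(-3, -2)

Write q = c_1 f1 + c_2 f2 and solve for the c_i.
System: 3c_1 - 2c_2 = -5, -2c_1 + c_2 = 4; solving gives c_1 = -3, c_2 = -2.
Check: -3f1 - 2f2 = (-5, 4).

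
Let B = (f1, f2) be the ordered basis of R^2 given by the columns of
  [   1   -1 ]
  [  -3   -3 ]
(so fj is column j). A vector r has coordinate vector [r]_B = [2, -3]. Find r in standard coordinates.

[5, 3]

The coordinates say r = 2f1 - 3f2; adding the scaled basis vectors gives [5, 3].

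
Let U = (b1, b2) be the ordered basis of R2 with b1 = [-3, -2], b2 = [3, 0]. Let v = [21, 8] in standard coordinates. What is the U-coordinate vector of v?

We seek scalars with c_1 b1 + c_2 b2 = v; equivalently solve M c = v where the columns of M are b1, b2.
System: -3c_1 + 3c_2 = 21, -2c_1 + 0c_2 = 8; solving gives c_1 = -4, c_2 = 3.
Check: -4b1 + 3b2 = [21, 8].

[-4, 3]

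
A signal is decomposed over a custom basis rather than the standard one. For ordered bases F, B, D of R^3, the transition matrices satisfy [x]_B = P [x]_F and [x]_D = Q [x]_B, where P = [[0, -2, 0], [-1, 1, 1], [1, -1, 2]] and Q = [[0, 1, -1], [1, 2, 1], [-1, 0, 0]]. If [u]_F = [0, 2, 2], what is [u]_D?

First [u]_B = P [u]_F = [-4, 4, 2].
Then [u]_D = Q [u]_B = [2, 6, 4].

[2, 6, 4]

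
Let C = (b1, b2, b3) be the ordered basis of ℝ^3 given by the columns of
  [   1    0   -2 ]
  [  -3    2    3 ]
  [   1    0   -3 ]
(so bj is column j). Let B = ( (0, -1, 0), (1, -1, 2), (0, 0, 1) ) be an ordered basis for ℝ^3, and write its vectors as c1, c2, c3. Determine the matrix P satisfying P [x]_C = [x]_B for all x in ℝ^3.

[[2, -2, -1], [1, 0, -2], [-1, 0, 1]]

Let M have columns bj and N have columns cj. Then for every x, N [x]_B = x = M [x]_C, so P = N^(-1) M.
Since det N = 1, N^(-1) has integer entries; multiplying gives P = [[2, -2, -1], [1, 0, -2], [-1, 0, 1]].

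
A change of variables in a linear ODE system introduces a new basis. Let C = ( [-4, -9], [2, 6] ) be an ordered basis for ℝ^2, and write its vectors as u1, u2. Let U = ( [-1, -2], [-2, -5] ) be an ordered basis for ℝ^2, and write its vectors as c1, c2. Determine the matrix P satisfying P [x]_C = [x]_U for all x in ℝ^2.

Let M have columns uj and N have columns cj. Then for every x, N [x]_U = x = M [x]_C, so P = N^(-1) M.
Since det N = 1, N^(-1) has integer entries; multiplying gives P = [[2, 2], [1, -2]].

[[2, 2], [1, -2]]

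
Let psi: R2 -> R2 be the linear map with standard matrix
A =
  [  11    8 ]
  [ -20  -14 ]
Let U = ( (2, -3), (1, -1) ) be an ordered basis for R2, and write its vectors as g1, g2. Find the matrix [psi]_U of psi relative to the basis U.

[[0, 3], [-2, -3]]

With P the matrix whose columns are g1, g2, [psi]_U = P^(-1) A P.
Column by column: psi(g1) = A g1 = (-2, 2); its U-coordinates (0, -2) give column 1.
Continuing for each basis vector yields [psi]_U = [[0, 3], [-2, -3]].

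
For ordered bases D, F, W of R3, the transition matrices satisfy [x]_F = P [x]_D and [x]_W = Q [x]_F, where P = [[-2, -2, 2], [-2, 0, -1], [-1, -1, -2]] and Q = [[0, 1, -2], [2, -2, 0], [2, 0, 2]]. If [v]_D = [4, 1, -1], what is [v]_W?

[-1, -10, -30]

First [v]_F = P [v]_D = [-12, -7, -3].
Then [v]_W = Q [v]_F = [-1, -10, -30].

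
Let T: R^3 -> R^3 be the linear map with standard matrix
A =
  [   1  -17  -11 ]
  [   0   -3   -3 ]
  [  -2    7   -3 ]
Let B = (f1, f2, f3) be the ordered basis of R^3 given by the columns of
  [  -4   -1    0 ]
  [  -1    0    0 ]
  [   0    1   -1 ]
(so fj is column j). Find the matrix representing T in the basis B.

The j-th column of [T]_B is [T(fj)]_B.
T(f1) = A f1 = <13, 3, 1> = -3f1 - f2 - 2f3, so column 1 is <-3, -1, -2>.
Repeating for f2, f3 and assembling the columns gives [[-3, 3, -3], [-1, 0, 1], [-2, 1, -2]].

[[-3, 3, -3], [-1, 0, 1], [-2, 1, -2]]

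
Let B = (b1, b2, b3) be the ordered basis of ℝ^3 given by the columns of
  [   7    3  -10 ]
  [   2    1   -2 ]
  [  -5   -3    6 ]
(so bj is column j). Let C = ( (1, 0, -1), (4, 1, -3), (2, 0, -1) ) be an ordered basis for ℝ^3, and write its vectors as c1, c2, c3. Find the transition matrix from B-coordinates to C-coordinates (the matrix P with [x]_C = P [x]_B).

[[-1, 1, 2], [2, 1, -2], [0, -1, -2]]

Column j of P is [bj]_C, since P maps B-coordinates to C-coordinates.
Expressing b1 in C: b1 = -c1 + 2c2 + 0·c3, so column 1 of P is (-1, 2, 0).
Doing the same for each bj gives P = [[-1, 1, 2], [2, 1, -2], [0, -1, -2]].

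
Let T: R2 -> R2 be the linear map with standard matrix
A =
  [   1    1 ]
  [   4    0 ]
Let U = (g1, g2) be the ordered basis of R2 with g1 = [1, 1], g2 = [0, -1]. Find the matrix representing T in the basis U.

[[2, -1], [-2, -1]]

Let P have columns g1, g2. Then [T]_U = P^(-1) A P.
Here det P = -1, so P^(-1) is integer; computing A P first and then P^(-1)(A P) gives [[2, -1], [-2, -1]].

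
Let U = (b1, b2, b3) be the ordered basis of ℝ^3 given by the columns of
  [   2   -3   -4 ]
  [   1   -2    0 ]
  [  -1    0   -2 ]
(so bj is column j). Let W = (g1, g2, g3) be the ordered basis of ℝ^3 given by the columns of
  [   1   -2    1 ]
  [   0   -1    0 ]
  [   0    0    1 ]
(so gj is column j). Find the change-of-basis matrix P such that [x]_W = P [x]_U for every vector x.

Let M have columns bj and N have columns gj. Then for every x, N [x]_W = x = M [x]_U, so P = N^(-1) M.
Since det N = -1, N^(-1) has integer entries; multiplying gives P = [[1, 1, -2], [-1, 2, 0], [-1, 0, -2]].

[[1, 1, -2], [-1, 2, 0], [-1, 0, -2]]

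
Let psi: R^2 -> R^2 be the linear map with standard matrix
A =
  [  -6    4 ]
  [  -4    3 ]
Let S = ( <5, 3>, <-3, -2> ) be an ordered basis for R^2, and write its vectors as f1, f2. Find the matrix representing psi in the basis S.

[[-3, 2], [1, 0]]

The j-th column of [psi]_S is [psi(fj)]_S.
psi(f1) = A f1 = <-18, -11> = -3f1 + f2, so column 1 is <-3, 1>.
Repeating for f2 and assembling the columns gives [[-3, 2], [1, 0]].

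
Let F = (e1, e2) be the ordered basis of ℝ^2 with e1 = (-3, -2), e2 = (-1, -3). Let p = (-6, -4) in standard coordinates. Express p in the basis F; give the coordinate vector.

(2, 0)

We seek scalars with c_1 e1 + c_2 e2 = p; equivalently solve M c = p where the columns of M are e1, e2.
System: -3c_1 - c_2 = -6, -2c_1 - 3c_2 = -4; solving gives c_1 = 2, c_2 = 0.
Check: 2e1 + 0·e2 = (-6, -4).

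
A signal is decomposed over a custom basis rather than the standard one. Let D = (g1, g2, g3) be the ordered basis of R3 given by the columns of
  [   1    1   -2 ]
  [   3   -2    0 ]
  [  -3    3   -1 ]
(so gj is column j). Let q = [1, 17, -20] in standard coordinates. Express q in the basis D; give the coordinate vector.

We seek scalars with c_1 g1 + ... + c_3 g3 = q; equivalently solve M c = q where the columns of M are g1, ..., g3.
Row-reducing the augmented matrix [M | q] gives c = (3, -4, -1).
Check: 3g1 - 4g2 - g3 = [1, 17, -20].

[3, -4, -1]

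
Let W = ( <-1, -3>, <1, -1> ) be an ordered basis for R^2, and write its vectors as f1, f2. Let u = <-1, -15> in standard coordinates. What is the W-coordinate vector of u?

[u]_W is the unique c with M c = u, where M has columns f1, f2.
System: -c_1 + c_2 = -1, -3c_1 - c_2 = -15; solving gives c_1 = 4, c_2 = 3.
Check: 4f1 + 3f2 = <-1, -15>.

<4, 3>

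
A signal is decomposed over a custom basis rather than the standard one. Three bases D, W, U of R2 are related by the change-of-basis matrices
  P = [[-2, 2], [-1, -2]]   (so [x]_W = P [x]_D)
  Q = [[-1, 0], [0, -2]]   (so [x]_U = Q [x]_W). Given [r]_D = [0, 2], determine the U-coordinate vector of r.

[-4, 8]

Apply P to get W-coordinates [4, -4], then Q to get U-coordinates.
The result is [r]_U = [-4, 8].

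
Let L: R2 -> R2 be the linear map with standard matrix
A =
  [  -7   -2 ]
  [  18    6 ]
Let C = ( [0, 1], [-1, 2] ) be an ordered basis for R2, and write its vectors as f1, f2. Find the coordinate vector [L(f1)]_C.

[2, 2]

Column 1 of [L]_C is the C-coordinate vector of L(f1).
In standard coordinates L(f1) = A f1 = [-2, 6].
Converting to C: [-2, 6] = 2f1 + 2f2, so the coordinate vector is [2, 2].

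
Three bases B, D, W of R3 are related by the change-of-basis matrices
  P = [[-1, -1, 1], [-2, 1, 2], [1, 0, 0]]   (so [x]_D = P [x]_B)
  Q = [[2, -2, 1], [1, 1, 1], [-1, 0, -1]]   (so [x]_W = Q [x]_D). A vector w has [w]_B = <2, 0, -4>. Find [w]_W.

First [w]_D = P [w]_B = <-6, -12, 2>.
Then [w]_W = Q [w]_D = <14, -16, 4>.

<14, -16, 4>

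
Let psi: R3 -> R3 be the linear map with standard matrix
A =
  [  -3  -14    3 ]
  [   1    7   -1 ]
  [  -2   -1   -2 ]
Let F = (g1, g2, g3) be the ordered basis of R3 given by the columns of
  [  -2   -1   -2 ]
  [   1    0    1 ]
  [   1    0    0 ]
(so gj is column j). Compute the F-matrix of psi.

[[1, 2, 3], [-3, -1, -2], [3, -3, 2]]

With P the matrix whose columns are g1, ..., g3, [psi]_F = P^(-1) A P.
Column by column: psi(g1) = A g1 = (-5, 4, 1); its F-coordinates (1, -3, 3) give column 1.
Continuing for each basis vector yields [psi]_F = [[1, 2, 3], [-3, -1, -2], [3, -3, 2]].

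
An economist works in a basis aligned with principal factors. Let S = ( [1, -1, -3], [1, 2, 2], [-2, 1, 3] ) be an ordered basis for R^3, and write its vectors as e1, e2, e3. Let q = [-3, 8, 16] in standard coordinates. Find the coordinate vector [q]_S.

Write q = c_1 e1 + ... + c_3 e3 and solve for the c_i.
Row-reducing the augmented matrix [M | q] gives c = (-3, 2, 1).
Check: -3e1 + 2e2 + e3 = [-3, 8, 16].

[-3, 2, 1]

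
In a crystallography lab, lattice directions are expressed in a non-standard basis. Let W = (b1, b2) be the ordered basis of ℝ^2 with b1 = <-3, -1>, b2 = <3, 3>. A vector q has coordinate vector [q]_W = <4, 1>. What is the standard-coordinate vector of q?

q = M [q]_W, where M has columns b1, b2.
Carrying out the matrix-vector product, q = <-9, -1>.

<-9, -1>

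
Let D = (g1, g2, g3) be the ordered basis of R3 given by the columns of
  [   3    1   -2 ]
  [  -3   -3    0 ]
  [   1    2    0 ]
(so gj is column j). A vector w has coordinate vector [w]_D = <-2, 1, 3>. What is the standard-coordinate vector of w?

w = M [w]_D, where M has columns g1, ..., g3.
Carrying out the matrix-vector product, w = <-11, 3, 0>.

<-11, 3, 0>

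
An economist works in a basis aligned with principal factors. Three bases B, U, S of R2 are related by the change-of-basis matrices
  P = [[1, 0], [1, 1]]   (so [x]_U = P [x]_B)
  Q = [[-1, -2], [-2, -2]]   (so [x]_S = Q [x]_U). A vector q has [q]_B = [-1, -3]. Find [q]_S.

[9, 10]

Composing the changes, [q]_S = Q P [q]_B.
Q P = [[-3, -2], [-4, -2]]; applying this to [-1, -3] gives [9, 10].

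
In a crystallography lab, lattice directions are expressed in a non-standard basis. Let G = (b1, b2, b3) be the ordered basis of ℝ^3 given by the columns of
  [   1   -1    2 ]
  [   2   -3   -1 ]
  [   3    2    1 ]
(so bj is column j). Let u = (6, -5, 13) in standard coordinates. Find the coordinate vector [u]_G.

We seek scalars with c_1 b1 + ... + c_3 b3 = u; equivalently solve M c = u where the columns of M are b1, ..., b3.
Gaussian elimination on [M | u] yields c = (2, 2, 3).
Check: 2b1 + 2b2 + 3b3 = (6, -5, 13).

(2, 2, 3)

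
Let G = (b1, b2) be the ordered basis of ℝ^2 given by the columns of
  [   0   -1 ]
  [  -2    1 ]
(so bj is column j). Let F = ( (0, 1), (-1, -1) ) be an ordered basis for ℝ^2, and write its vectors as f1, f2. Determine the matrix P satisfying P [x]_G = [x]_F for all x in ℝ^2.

[[-2, 2], [0, 1]]

Column j of P is [bj]_F, since P maps G-coordinates to F-coordinates.
Expressing b1 in F: b1 = -2f1 + 0·f2, so column 1 of P is (-2, 0).
Doing the same for each bj gives P = [[-2, 2], [0, 1]].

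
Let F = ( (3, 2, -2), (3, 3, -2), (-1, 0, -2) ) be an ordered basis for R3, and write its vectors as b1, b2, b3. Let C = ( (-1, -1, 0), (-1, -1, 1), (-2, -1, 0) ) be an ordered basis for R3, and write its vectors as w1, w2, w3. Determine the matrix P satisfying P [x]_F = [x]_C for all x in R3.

[[1, -1, 1], [-2, -2, -2], [-1, 0, 1]]

Take x = bj: its F-coordinates are the j-th standard unit vector, so P e_j — column j of P — equals [bj]_C.
b1 = w1 - 2w2 - w3, giving column 1 = (1, -2, -1); repeating for each j gives P = [[1, -1, 1], [-2, -2, -2], [-1, 0, 1]].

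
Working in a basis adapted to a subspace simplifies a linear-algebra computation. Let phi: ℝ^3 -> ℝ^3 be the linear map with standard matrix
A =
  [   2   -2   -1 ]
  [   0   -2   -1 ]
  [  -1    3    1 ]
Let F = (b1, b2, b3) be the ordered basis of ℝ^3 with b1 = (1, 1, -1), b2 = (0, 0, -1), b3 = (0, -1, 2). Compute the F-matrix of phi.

The j-th column of [phi]_F is [phi(bj)]_F.
phi(b1) = A b1 = (1, -1, 1) = b1 + 2b2 + 2b3, so column 1 is (1, 2, 2).
Repeating for b2, b3 and assembling the columns gives [[1, 1, 0], [2, 0, 1], [2, 0, 0]].

[[1, 1, 0], [2, 0, 1], [2, 0, 0]]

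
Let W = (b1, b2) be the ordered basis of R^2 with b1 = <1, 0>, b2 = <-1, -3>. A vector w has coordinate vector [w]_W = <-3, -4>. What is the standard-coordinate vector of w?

<1, 12>

w = M [w]_W, where M has columns b1, b2.
Carrying out the matrix-vector product, w = <1, 12>.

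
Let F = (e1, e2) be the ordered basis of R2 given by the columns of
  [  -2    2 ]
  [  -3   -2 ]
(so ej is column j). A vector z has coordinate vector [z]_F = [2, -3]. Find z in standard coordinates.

[-10, 0]

The coordinates say z = 2e1 - 3e2; adding the scaled basis vectors gives [-10, 0].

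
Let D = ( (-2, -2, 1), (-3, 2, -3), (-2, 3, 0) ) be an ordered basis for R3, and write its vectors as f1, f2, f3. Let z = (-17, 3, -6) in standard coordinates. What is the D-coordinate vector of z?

(3, 3, 1)

[z]_D is the unique c with M c = z, where M has columns f1, ..., f3.
Gaussian elimination on [M | z] yields c = (3, 3, 1).
Check: 3f1 + 3f2 + f3 = (-17, 3, -6).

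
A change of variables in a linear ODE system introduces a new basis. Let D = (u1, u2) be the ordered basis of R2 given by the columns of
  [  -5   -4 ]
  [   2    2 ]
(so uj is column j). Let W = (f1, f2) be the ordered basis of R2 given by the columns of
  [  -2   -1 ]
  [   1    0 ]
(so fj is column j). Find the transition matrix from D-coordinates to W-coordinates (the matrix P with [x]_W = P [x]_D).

Take x = uj: its D-coordinates are the j-th standard unit vector, so P e_j — column j of P — equals [uj]_W.
u1 = 2f1 + f2, giving column 1 = [2, 1]; repeating for each j gives P = [[2, 2], [1, 0]].

[[2, 2], [1, 0]]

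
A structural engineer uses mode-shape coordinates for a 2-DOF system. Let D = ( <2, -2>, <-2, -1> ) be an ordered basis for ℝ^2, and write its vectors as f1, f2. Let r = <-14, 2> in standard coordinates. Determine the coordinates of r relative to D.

<-3, 4>

[r]_D is the unique c with M c = r, where M has columns f1, f2.
System: 2c_1 - 2c_2 = -14, -2c_1 - c_2 = 2; solving gives c_1 = -3, c_2 = 4.
Check: -3f1 + 4f2 = <-14, 2>.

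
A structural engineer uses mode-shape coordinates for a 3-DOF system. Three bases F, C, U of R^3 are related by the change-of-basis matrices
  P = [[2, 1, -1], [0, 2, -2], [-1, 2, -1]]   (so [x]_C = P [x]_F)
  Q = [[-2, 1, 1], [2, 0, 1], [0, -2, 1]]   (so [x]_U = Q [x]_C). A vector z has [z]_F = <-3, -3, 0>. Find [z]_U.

First [z]_C = P [z]_F = <-9, -6, -3>.
Then [z]_U = Q [z]_C = <9, -21, 9>.

<9, -21, 9>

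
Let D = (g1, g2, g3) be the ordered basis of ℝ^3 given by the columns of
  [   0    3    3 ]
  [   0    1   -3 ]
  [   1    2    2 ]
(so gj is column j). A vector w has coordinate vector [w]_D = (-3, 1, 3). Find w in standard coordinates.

(12, -8, 5)

By definition w = -3g1 + g2 + 3g3.
Summing componentwise gives (12, -8, 5).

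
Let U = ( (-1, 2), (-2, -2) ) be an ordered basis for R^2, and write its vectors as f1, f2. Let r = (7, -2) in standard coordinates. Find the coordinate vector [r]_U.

(-3, -2)

Write r = c_1 f1 + c_2 f2 and solve for the c_i.
System: -c_1 - 2c_2 = 7, 2c_1 - 2c_2 = -2; solving gives c_1 = -3, c_2 = -2.
Check: -3f1 - 2f2 = (7, -2).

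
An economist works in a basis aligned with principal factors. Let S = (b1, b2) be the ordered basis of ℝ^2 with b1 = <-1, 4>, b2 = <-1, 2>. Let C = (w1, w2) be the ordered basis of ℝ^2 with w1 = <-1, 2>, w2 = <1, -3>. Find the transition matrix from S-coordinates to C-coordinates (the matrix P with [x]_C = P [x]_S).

Take x = bj: its S-coordinates are the j-th standard unit vector, so P e_j — column j of P — equals [bj]_C.
b1 = -w1 - 2w2, giving column 1 = <-1, -2>; repeating for each j gives P = [[-1, 1], [-2, 0]].

[[-1, 1], [-2, 0]]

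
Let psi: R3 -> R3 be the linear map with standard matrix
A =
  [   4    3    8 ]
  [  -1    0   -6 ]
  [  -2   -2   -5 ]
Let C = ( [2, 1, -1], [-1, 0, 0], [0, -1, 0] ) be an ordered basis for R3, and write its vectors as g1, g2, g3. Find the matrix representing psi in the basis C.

With P the matrix whose columns are g1, ..., g3, [psi]_C = P^(-1) A P.
Column by column: psi(g1) = A g1 = [3, 4, -1]; its C-coordinates [1, -1, -3] give column 1.
Continuing for each basis vector yields [psi]_C = [[1, -2, -2], [-1, 0, -1], [-3, -3, -2]].

[[1, -2, -2], [-1, 0, -1], [-3, -3, -2]]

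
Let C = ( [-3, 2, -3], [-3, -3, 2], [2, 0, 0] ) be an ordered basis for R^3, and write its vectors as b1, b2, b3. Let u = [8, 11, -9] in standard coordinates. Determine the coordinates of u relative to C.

[1, -3, 1]

We seek scalars with c_1 b1 + ... + c_3 b3 = u; equivalently solve M c = u where the columns of M are b1, ..., b3.
Gaussian elimination on [M | u] yields c = (1, -3, 1).
Check: b1 - 3b2 + b3 = [8, 11, -9].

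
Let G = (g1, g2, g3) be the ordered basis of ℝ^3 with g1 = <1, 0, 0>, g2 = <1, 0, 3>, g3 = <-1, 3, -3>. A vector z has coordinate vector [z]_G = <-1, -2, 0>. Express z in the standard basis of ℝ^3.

z = M [z]_G, where M has columns g1, ..., g3.
Carrying out the matrix-vector product, z = <-3, 0, -6>.

<-3, 0, -6>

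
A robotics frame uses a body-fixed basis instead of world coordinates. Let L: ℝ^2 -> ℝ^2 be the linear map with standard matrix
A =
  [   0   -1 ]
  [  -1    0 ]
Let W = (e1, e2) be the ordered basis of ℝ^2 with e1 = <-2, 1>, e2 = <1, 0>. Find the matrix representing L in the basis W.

The j-th column of [L]_W is [L(ej)]_W.
L(e1) = A e1 = <-1, 2> = 2e1 + 3e2, so column 1 is <2, 3>.
Repeating for e2 and assembling the columns gives [[2, -1], [3, -2]].

[[2, -1], [3, -2]]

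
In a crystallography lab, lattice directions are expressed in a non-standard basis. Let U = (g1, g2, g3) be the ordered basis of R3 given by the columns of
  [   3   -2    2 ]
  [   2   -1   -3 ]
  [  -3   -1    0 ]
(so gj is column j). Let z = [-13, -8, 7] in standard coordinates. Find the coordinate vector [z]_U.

[-3, 2, 0]

[z]_U is the unique c with M c = z, where M has columns g1, ..., g3.
Solving this 3x3 system gives c = (-3, 2, 0).
Check: -3g1 + 2g2 + 0·g3 = [-13, -8, 7].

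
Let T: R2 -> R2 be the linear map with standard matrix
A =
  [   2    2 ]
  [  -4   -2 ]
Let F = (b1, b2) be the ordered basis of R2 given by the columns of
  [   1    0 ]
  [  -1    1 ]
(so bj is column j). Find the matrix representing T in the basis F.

[[0, 2], [-2, 0]]

Let P have columns b1, b2. Then [T]_F = P^(-1) A P.
Here det P = 1, so P^(-1) is integer; computing A P first and then P^(-1)(A P) gives [[0, 2], [-2, 0]].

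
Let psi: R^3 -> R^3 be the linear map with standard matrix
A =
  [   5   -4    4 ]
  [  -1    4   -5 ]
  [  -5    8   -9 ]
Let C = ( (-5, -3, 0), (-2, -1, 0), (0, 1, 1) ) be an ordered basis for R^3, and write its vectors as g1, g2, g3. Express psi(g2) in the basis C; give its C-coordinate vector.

(2, -2, 2)

Compute psi(g2) = A g2 = (-6, -2, 2) in standard coordinates.
Then write this in C-coordinates: solve for y in y_1 g1 + ... + y_3 g3 = (-6, -2, 2).
This gives y = (2, -2, 2), which is column 2 of [psi]_C.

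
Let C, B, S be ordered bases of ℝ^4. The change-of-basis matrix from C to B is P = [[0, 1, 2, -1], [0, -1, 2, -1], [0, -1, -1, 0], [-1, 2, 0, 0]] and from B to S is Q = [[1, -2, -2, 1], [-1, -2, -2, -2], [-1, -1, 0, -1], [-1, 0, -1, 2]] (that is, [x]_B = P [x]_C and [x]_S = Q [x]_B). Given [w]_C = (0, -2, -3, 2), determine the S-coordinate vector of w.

(-12, 20, 20, -3)

Apply P to get B-coordinates (-10, -6, 5, -4), then Q to get S-coordinates.
The result is [w]_S = (-12, 20, 20, -3).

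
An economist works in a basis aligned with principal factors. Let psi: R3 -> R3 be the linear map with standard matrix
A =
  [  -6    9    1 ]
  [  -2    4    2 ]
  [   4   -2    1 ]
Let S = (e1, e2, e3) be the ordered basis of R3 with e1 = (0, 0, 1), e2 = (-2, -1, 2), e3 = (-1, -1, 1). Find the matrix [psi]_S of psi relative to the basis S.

The j-th column of [psi]_S is [psi(ej)]_S.
psi(e1) = A e1 = (1, 2, 1) = 2e1 + e2 - 3e3, so column 1 is (2, 1, -3).
Repeating for e2, e3 and assembling the columns gives [[2, 1, -3], [1, -1, 2], [-3, -3, -2]].

[[2, 1, -3], [1, -1, 2], [-3, -3, -2]]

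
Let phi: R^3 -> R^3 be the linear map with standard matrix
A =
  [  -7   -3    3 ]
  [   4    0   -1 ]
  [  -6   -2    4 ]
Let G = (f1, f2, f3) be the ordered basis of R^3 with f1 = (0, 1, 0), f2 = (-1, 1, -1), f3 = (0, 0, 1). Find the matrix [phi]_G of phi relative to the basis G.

[[-3, -2, 2], [3, -1, -3], [1, -1, 1]]

The j-th column of [phi]_G is [phi(fj)]_G.
phi(f1) = A f1 = (-3, 0, -2) = -3f1 + 3f2 + f3, so column 1 is (-3, 3, 1).
Repeating for f2, f3 and assembling the columns gives [[-3, -2, 2], [3, -1, -3], [1, -1, 1]].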